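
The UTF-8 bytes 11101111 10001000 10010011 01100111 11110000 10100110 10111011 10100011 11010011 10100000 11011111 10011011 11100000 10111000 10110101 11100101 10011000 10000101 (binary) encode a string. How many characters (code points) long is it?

7

Byte at offset 0: 0xEF = 11101111 → 3-byte char (#1). Advance 3.
Byte at offset 3: 0x67 = 01100111 → 1-byte char (#2). Advance 1.
Byte at offset 4: 0xF0 = 11110000 → 4-byte char (#3). Advance 4.
Byte at offset 8: 0xD3 = 11010011 → 2-byte char (#4). Advance 2.
Byte at offset 10: 0xDF = 11011111 → 2-byte char (#5). Advance 2.
Byte at offset 12: 0xE0 = 11100000 → 3-byte char (#6). Advance 3.
Byte at offset 15: 0xE5 = 11100101 → 3-byte char (#7). Advance 3.
Reached end at offset 18 after 7 code points.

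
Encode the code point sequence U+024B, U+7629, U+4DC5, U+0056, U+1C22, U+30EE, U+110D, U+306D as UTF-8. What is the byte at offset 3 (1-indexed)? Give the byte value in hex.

1-indexed offset 3 is 0-indexed offset 2.
U+024B → 2-byte form C9 8B at offsets 0–1.
U+7629 → 3-byte form E7 98 A9 at offsets 2–4.
Offset 2 falls in char 2's range; it's byte 1 of E7 98 A9 = 0xE7.

0xE7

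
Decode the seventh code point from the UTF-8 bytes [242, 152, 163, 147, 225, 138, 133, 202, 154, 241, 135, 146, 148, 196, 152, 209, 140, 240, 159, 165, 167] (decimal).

Offset 0: leading byte 0xF2 = 11110010 → 4-byte char #1 = F2 98 A3 93.
Offset 4: leading byte 0xE1 = 11100001 → 3-byte char #2 = E1 8A 85.
Offset 7: leading byte 0xCA = 11001010 → 2-byte char #3 = CA 9A.
Offset 9: leading byte 0xF1 = 11110001 → 4-byte char #4 = F1 87 92 94.
Offset 13: leading byte 0xC4 = 11000100 → 2-byte char #5 = C4 98.
Offset 15: leading byte 0xD1 = 11010001 → 2-byte char #6 = D1 8C.
Offset 17: leading byte 0xF0 = 11110000 → 4-byte char #7 = F0 9F A5 A7.
Leading byte 0xF0 = 11110000 matches 11110xxx → 4-byte sequence.
Byte 1: 0xF0 = 11110000, payload 000 (3 bits).
Byte 2: 0x9F = 10011111 (10xxxxxx ✓), payload 011111.
Byte 3: 0xA5 = 10100101 (10xxxxxx ✓), payload 100101.
Byte 4: 0xA7 = 10100111 (10xxxxxx ✓), payload 100111.
Concatenate: 000011111100101100111 = 0x1F967 (21 bits → U+1F967).

U+1F967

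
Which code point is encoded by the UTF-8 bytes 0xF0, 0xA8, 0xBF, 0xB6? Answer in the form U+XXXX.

U+28FF6

Leading byte 0xF0 = 11110000 matches 11110xxx → 4-byte sequence.
Byte 1: 0xF0 = 11110000, payload 000 (3 bits).
Byte 2: 0xA8 = 10101000 (10xxxxxx ✓), payload 101000.
Byte 3: 0xBF = 10111111 (10xxxxxx ✓), payload 111111.
Byte 4: 0xB6 = 10110110 (10xxxxxx ✓), payload 110110.
Concatenate: 000101000111111110110 = 0x28FF6 (21 bits → U+28FF6).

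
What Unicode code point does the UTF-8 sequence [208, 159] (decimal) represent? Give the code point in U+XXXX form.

Leading byte 0xD0 = 11010000 matches 110xxxxx → 2-byte sequence.
Byte 1: 0xD0 = 11010000, payload 10000 (5 bits).
Byte 2: 0x9F = 10011111 (10xxxxxx ✓), payload 011111.
Concatenate: 10000011111 = 0x41F (11 bits → U+041F).

U+041F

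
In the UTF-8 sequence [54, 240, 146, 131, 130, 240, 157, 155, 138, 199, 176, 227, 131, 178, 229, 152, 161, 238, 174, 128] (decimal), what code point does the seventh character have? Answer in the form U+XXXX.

Offset 0: leading byte 0x36 = 00110110 → 1-byte char #1 = 36.
Offset 1: leading byte 0xF0 = 11110000 → 4-byte char #2 = F0 92 83 82.
Offset 5: leading byte 0xF0 = 11110000 → 4-byte char #3 = F0 9D 9B 8A.
Offset 9: leading byte 0xC7 = 11000111 → 2-byte char #4 = C7 B0.
Offset 11: leading byte 0xE3 = 11100011 → 3-byte char #5 = E3 83 B2.
Offset 14: leading byte 0xE5 = 11100101 → 3-byte char #6 = E5 98 A1.
Offset 17: leading byte 0xEE = 11101110 → 3-byte char #7 = EE AE 80.
Leading byte 0xEE = 11101110 matches 1110xxxx → 3-byte sequence.
Byte 1: 0xEE = 11101110, payload 1110 (4 bits).
Byte 2: 0xAE = 10101110 (10xxxxxx ✓), payload 101110.
Byte 3: 0x80 = 10000000 (10xxxxxx ✓), payload 000000.
Concatenate: 1110101110000000 = 0xEB80 (16 bits → U+EB80).

U+EB80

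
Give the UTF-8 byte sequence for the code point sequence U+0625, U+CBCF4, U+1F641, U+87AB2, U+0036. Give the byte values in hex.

U+0625: 2-byte form → D8 A5.
U+CBCF4: 4-byte form → F3 8B B3 B4.
U+1F641: 4-byte form → F0 9F 99 81.
U+87AB2: 4-byte form → F2 87 AA B2.
U+0036: 1-byte form → 36.
Concatenated (15 bytes): D8 A5 F3 8B B3 B4 F0 9F 99 81 F2 87 AA B2 36.

D8 A5 F3 8B B3 B4 F0 9F 99 81 F2 87 AA B2 36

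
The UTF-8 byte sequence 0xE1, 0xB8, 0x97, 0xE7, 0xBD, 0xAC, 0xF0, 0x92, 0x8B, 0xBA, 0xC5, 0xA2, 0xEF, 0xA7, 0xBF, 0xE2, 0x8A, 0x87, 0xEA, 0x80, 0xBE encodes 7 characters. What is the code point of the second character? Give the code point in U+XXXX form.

Offset 0: leading byte 0xE1 = 11100001 → 3-byte char #1 = E1 B8 97.
Offset 3: leading byte 0xE7 = 11100111 → 3-byte char #2 = E7 BD AC.
Leading byte 0xE7 = 11100111 matches 1110xxxx → 3-byte sequence.
Byte 1: 0xE7 = 11100111, payload 0111 (4 bits).
Byte 2: 0xBD = 10111101 (10xxxxxx ✓), payload 111101.
Byte 3: 0xAC = 10101100 (10xxxxxx ✓), payload 101100.
Concatenate: 0111111101101100 = 0x7F6C (16 bits → U+7F6C).

U+7F6C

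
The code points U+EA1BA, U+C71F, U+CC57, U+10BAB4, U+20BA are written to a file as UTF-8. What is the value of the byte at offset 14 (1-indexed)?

0xB4

1-indexed offset 14 is 0-indexed offset 13.
U+EA1BA → 4-byte form F3 AA 86 BA at offsets 0–3.
U+C71F → 3-byte form EC 9C 9F at offsets 4–6.
U+CC57 → 3-byte form EC B1 97 at offsets 7–9.
U+10BAB4 → 4-byte form F4 8B AA B4 at offsets 10–13.
Offset 13 falls in char 4's range; it's byte 4 of F4 8B AA B4 = 0xB4.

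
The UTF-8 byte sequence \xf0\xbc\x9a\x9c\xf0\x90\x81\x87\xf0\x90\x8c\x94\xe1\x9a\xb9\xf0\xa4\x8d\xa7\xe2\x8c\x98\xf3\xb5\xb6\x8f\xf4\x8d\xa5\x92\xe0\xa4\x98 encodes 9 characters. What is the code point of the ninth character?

Offset 0: leading byte 0xF0 = 11110000 → 4-byte char #1 = F0 BC 9A 9C.
Offset 4: leading byte 0xF0 = 11110000 → 4-byte char #2 = F0 90 81 87.
Offset 8: leading byte 0xF0 = 11110000 → 4-byte char #3 = F0 90 8C 94.
Offset 12: leading byte 0xE1 = 11100001 → 3-byte char #4 = E1 9A B9.
Offset 15: leading byte 0xF0 = 11110000 → 4-byte char #5 = F0 A4 8D A7.
Offset 19: leading byte 0xE2 = 11100010 → 3-byte char #6 = E2 8C 98.
Offset 22: leading byte 0xF3 = 11110011 → 4-byte char #7 = F3 B5 B6 8F.
Offset 26: leading byte 0xF4 = 11110100 → 4-byte char #8 = F4 8D A5 92.
Offset 30: leading byte 0xE0 = 11100000 → 3-byte char #9 = E0 A4 98.
Leading byte 0xE0 = 11100000 matches 1110xxxx → 3-byte sequence.
Byte 1: 0xE0 = 11100000, payload 0000 (4 bits).
Byte 2: 0xA4 = 10100100 (10xxxxxx ✓), payload 100100.
Byte 3: 0x98 = 10011000 (10xxxxxx ✓), payload 011000.
Concatenate: 0000100100011000 = 0x918 (16 bits → U+0918).

U+0918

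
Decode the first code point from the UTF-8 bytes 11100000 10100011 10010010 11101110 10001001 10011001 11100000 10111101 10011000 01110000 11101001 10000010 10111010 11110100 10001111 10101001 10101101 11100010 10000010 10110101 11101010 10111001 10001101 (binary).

U+08D2

Offset 0: leading byte 0xE0 = 11100000 → 3-byte char #1 = E0 A3 92.
Leading byte 0xE0 = 11100000 matches 1110xxxx → 3-byte sequence.
Byte 1: 0xE0 = 11100000, payload 0000 (4 bits).
Byte 2: 0xA3 = 10100011 (10xxxxxx ✓), payload 100011.
Byte 3: 0x92 = 10010010 (10xxxxxx ✓), payload 010010.
Concatenate: 0000100011010010 = 0x8D2 (16 bits → U+08D2).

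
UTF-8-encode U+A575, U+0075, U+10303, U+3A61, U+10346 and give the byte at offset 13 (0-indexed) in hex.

0x8D

U+A575 → 3-byte form EA 95 B5 at offsets 0–2.
U+0075 → 1-byte form 75 at offsets 3–3.
U+10303 → 4-byte form F0 90 8C 83 at offsets 4–7.
U+3A61 → 3-byte form E3 A9 A1 at offsets 8–10.
U+10346 → 4-byte form F0 90 8D 86 at offsets 11–14.
Offset 13 falls in char 5's range; it's byte 3 of F0 90 8D 86 = 0x8D.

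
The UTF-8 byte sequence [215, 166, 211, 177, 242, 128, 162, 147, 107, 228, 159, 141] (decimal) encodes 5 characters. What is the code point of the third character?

U+80893

Offset 0: leading byte 0xD7 = 11010111 → 2-byte char #1 = D7 A6.
Offset 2: leading byte 0xD3 = 11010011 → 2-byte char #2 = D3 B1.
Offset 4: leading byte 0xF2 = 11110010 → 4-byte char #3 = F2 80 A2 93.
Leading byte 0xF2 = 11110010 matches 11110xxx → 4-byte sequence.
Byte 1: 0xF2 = 11110010, payload 010 (3 bits).
Byte 2: 0x80 = 10000000 (10xxxxxx ✓), payload 000000.
Byte 3: 0xA2 = 10100010 (10xxxxxx ✓), payload 100010.
Byte 4: 0x93 = 10010011 (10xxxxxx ✓), payload 010011.
Concatenate: 010000000100010010011 = 0x80893 (21 bits → U+80893).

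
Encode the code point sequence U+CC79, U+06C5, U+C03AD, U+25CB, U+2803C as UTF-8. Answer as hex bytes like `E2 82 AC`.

EC B1 B9 DB 85 F3 80 8E AD E2 97 8B F0 A8 80 BC

U+CC79: 3-byte form → EC B1 B9.
U+06C5: 2-byte form → DB 85.
U+C03AD: 4-byte form → F3 80 8E AD.
U+25CB: 3-byte form → E2 97 8B.
U+2803C: 4-byte form → F0 A8 80 BC.
Concatenated (16 bytes): EC B1 B9 DB 85 F3 80 8E AD E2 97 8B F0 A8 80 BC.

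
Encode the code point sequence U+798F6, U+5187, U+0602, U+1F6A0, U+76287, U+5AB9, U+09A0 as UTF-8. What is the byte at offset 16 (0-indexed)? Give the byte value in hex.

U+798F6 → 4-byte form F1 B9 A3 B6 at offsets 0–3.
U+5187 → 3-byte form E5 86 87 at offsets 4–6.
U+0602 → 2-byte form D8 82 at offsets 7–8.
U+1F6A0 → 4-byte form F0 9F 9A A0 at offsets 9–12.
U+76287 → 4-byte form F1 B6 8A 87 at offsets 13–16.
Offset 16 falls in char 5's range; it's byte 4 of F1 B6 8A 87 = 0x87.

0x87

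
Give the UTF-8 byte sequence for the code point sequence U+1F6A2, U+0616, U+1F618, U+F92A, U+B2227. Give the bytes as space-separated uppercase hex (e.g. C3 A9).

F0 9F 9A A2 D8 96 F0 9F 98 98 EF A4 AA F2 B2 88 A7

U+1F6A2: 4-byte form → F0 9F 9A A2.
U+0616: 2-byte form → D8 96.
U+1F618: 4-byte form → F0 9F 98 98.
U+F92A: 3-byte form → EF A4 AA.
U+B2227: 4-byte form → F2 B2 88 A7.
Concatenated (17 bytes): F0 9F 9A A2 D8 96 F0 9F 98 98 EF A4 AA F2 B2 88 A7.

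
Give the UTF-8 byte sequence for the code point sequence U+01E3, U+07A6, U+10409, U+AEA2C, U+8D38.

C7 A3 DE A6 F0 90 90 89 F2 AE A8 AC E8 B4 B8

U+01E3: 2-byte form → C7 A3.
U+07A6: 2-byte form → DE A6.
U+10409: 4-byte form → F0 90 90 89.
U+AEA2C: 4-byte form → F2 AE A8 AC.
U+8D38: 3-byte form → E8 B4 B8.
Concatenated (15 bytes): C7 A3 DE A6 F0 90 90 89 F2 AE A8 AC E8 B4 B8.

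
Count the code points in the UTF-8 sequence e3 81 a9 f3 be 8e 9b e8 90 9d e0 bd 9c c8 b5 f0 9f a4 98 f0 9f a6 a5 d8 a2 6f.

9

Byte at offset 0: 0xE3 = 11100011 → 3-byte char (#1). Advance 3.
Byte at offset 3: 0xF3 = 11110011 → 4-byte char (#2). Advance 4.
Byte at offset 7: 0xE8 = 11101000 → 3-byte char (#3). Advance 3.
Byte at offset 10: 0xE0 = 11100000 → 3-byte char (#4). Advance 3.
Byte at offset 13: 0xC8 = 11001000 → 2-byte char (#5). Advance 2.
Byte at offset 15: 0xF0 = 11110000 → 4-byte char (#6). Advance 4.
Byte at offset 19: 0xF0 = 11110000 → 4-byte char (#7). Advance 4.
Byte at offset 23: 0xD8 = 11011000 → 2-byte char (#8). Advance 2.
Byte at offset 25: 0x6F = 01101111 → 1-byte char (#9). Advance 1.
Reached end at offset 26 after 9 code points.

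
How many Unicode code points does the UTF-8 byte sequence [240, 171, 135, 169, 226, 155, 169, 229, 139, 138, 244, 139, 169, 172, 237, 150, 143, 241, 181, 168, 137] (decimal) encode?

Byte at offset 0: 0xF0 = 11110000 → 4-byte char (#1). Advance 4.
Byte at offset 4: 0xE2 = 11100010 → 3-byte char (#2). Advance 3.
Byte at offset 7: 0xE5 = 11100101 → 3-byte char (#3). Advance 3.
Byte at offset 10: 0xF4 = 11110100 → 4-byte char (#4). Advance 4.
Byte at offset 14: 0xED = 11101101 → 3-byte char (#5). Advance 3.
Byte at offset 17: 0xF1 = 11110001 → 4-byte char (#6). Advance 4.
Reached end at offset 21 after 6 code points.

6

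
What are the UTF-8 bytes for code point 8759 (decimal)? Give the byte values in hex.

E2 88 B7

U+2237 = 0x2237 = 8759 decimal. In range U+0800–U+FFFF → 3-byte form: 1110xxxx 10xxxxxx 10xxxxxx.
Binary (16 bits): 0010001000110111.
Split 4+6+6: 0010 | 001000 | 110111.
Byte 1: 11100010 = 0xE2.
Byte 2: 10001000 = 0x88.
Byte 3: 10110111 = 0xB7.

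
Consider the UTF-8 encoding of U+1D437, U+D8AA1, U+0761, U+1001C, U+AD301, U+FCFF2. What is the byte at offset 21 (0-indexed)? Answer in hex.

U+1D437 → 4-byte form F0 9D 90 B7 at offsets 0–3.
U+D8AA1 → 4-byte form F3 98 AA A1 at offsets 4–7.
U+0761 → 2-byte form DD A1 at offsets 8–9.
U+1001C → 4-byte form F0 90 80 9C at offsets 10–13.
U+AD301 → 4-byte form F2 AD 8C 81 at offsets 14–17.
U+FCFF2 → 4-byte form F3 BC BF B2 at offsets 18–21.
Offset 21 falls in char 6's range; it's byte 4 of F3 BC BF B2 = 0xB2.

0xB2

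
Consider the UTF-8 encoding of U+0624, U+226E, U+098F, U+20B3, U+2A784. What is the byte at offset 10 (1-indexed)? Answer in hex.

0x82

1-indexed offset 10 is 0-indexed offset 9.
U+0624 → 2-byte form D8 A4 at offsets 0–1.
U+226E → 3-byte form E2 89 AE at offsets 2–4.
U+098F → 3-byte form E0 A6 8F at offsets 5–7.
U+20B3 → 3-byte form E2 82 B3 at offsets 8–10.
Offset 9 falls in char 4's range; it's byte 2 of E2 82 B3 = 0x82.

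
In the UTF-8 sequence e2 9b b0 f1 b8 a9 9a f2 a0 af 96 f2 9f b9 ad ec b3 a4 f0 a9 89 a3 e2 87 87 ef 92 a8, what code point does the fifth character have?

Offset 0: leading byte 0xE2 = 11100010 → 3-byte char #1 = E2 9B B0.
Offset 3: leading byte 0xF1 = 11110001 → 4-byte char #2 = F1 B8 A9 9A.
Offset 7: leading byte 0xF2 = 11110010 → 4-byte char #3 = F2 A0 AF 96.
Offset 11: leading byte 0xF2 = 11110010 → 4-byte char #4 = F2 9F B9 AD.
Offset 15: leading byte 0xEC = 11101100 → 3-byte char #5 = EC B3 A4.
Leading byte 0xEC = 11101100 matches 1110xxxx → 3-byte sequence.
Byte 1: 0xEC = 11101100, payload 1100 (4 bits).
Byte 2: 0xB3 = 10110011 (10xxxxxx ✓), payload 110011.
Byte 3: 0xA4 = 10100100 (10xxxxxx ✓), payload 100100.
Concatenate: 1100110011100100 = 0xCCE4 (16 bits → U+CCE4).

U+CCE4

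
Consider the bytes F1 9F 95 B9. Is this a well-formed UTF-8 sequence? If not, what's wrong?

valid

Leading byte 0xF1 = 11110001 → 4-byte form.
Continuation bytes 0x9F=10011111, 0x95=10010101, 0xB9=10111001 all match 10xxxxxx.
Decoded value 0x5F579 is ≥ 0x10000 (shortest form) and not a surrogate.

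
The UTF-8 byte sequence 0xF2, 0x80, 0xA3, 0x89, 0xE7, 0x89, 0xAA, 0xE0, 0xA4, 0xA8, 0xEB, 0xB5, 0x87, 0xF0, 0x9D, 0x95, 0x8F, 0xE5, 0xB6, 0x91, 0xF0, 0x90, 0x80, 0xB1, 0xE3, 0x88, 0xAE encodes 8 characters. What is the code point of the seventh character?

U+10031

Offset 0: leading byte 0xF2 = 11110010 → 4-byte char #1 = F2 80 A3 89.
Offset 4: leading byte 0xE7 = 11100111 → 3-byte char #2 = E7 89 AA.
Offset 7: leading byte 0xE0 = 11100000 → 3-byte char #3 = E0 A4 A8.
Offset 10: leading byte 0xEB = 11101011 → 3-byte char #4 = EB B5 87.
Offset 13: leading byte 0xF0 = 11110000 → 4-byte char #5 = F0 9D 95 8F.
Offset 17: leading byte 0xE5 = 11100101 → 3-byte char #6 = E5 B6 91.
Offset 20: leading byte 0xF0 = 11110000 → 4-byte char #7 = F0 90 80 B1.
Leading byte 0xF0 = 11110000 matches 11110xxx → 4-byte sequence.
Byte 1: 0xF0 = 11110000, payload 000 (3 bits).
Byte 2: 0x90 = 10010000 (10xxxxxx ✓), payload 010000.
Byte 3: 0x80 = 10000000 (10xxxxxx ✓), payload 000000.
Byte 4: 0xB1 = 10110001 (10xxxxxx ✓), payload 110001.
Concatenate: 000010000000000110001 = 0x10031 (21 bits → U+10031).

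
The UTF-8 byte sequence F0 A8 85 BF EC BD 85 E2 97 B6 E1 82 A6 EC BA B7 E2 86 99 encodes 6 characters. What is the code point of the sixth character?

Offset 0: leading byte 0xF0 = 11110000 → 4-byte char #1 = F0 A8 85 BF.
Offset 4: leading byte 0xEC = 11101100 → 3-byte char #2 = EC BD 85.
Offset 7: leading byte 0xE2 = 11100010 → 3-byte char #3 = E2 97 B6.
Offset 10: leading byte 0xE1 = 11100001 → 3-byte char #4 = E1 82 A6.
Offset 13: leading byte 0xEC = 11101100 → 3-byte char #5 = EC BA B7.
Offset 16: leading byte 0xE2 = 11100010 → 3-byte char #6 = E2 86 99.
Leading byte 0xE2 = 11100010 matches 1110xxxx → 3-byte sequence.
Byte 1: 0xE2 = 11100010, payload 0010 (4 bits).
Byte 2: 0x86 = 10000110 (10xxxxxx ✓), payload 000110.
Byte 3: 0x99 = 10011001 (10xxxxxx ✓), payload 011001.
Concatenate: 0010000110011001 = 0x2199 (16 bits → U+2199).

U+2199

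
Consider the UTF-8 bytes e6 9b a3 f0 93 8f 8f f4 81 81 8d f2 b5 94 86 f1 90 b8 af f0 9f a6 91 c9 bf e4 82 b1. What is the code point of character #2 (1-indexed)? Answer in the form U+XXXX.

Offset 0: leading byte 0xE6 = 11100110 → 3-byte char #1 = E6 9B A3.
Offset 3: leading byte 0xF0 = 11110000 → 4-byte char #2 = F0 93 8F 8F.
Leading byte 0xF0 = 11110000 matches 11110xxx → 4-byte sequence.
Byte 1: 0xF0 = 11110000, payload 000 (3 bits).
Byte 2: 0x93 = 10010011 (10xxxxxx ✓), payload 010011.
Byte 3: 0x8F = 10001111 (10xxxxxx ✓), payload 001111.
Byte 4: 0x8F = 10001111 (10xxxxxx ✓), payload 001111.
Concatenate: 000010011001111001111 = 0x133CF (21 bits → U+133CF).

U+133CF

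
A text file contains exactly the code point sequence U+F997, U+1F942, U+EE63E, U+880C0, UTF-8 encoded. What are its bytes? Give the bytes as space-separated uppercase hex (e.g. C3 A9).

EF A6 97 F0 9F A5 82 F3 AE 98 BE F2 88 83 80

U+F997: 3-byte form → EF A6 97.
U+1F942: 4-byte form → F0 9F A5 82.
U+EE63E: 4-byte form → F3 AE 98 BE.
U+880C0: 4-byte form → F2 88 83 80.
Concatenated (15 bytes): EF A6 97 F0 9F A5 82 F3 AE 98 BE F2 88 83 80.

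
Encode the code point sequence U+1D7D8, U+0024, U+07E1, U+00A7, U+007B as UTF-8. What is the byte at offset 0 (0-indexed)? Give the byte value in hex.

U+1D7D8 → 4-byte form F0 9D 9F 98 at offsets 0–3.
Offset 0 falls in char 1's range; it's byte 1 of F0 9D 9F 98 = 0xF0.

0xF0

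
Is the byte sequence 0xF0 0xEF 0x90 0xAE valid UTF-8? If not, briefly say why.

Leading byte 0xF0 = 11110000 → 4-byte form.
Byte 2 is 0xEF = 11101111, which is not 10xxxxxx — expected a continuation byte.

invalid (non-continuation byte where continuation expected)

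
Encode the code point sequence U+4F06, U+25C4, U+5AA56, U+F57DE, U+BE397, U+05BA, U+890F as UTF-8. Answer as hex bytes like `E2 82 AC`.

E4 BC 86 E2 97 84 F1 9A A9 96 F3 B5 9F 9E F2 BE 8E 97 D6 BA E8 A4 8F

U+4F06: 3-byte form → E4 BC 86.
U+25C4: 3-byte form → E2 97 84.
U+5AA56: 4-byte form → F1 9A A9 96.
U+F57DE: 4-byte form → F3 B5 9F 9E.
U+BE397: 4-byte form → F2 BE 8E 97.
U+05BA: 2-byte form → D6 BA.
U+890F: 3-byte form → E8 A4 8F.
Concatenated (23 bytes): E4 BC 86 E2 97 84 F1 9A A9 96 F3 B5 9F 9E F2 BE 8E 97 D6 BA E8 A4 8F.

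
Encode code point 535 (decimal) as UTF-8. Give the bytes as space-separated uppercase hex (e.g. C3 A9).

C8 97

U+0217 = 0x217 = 535 decimal. In range U+0080–U+07FF → 2-byte form: 110xxxxx 10xxxxxx.
Binary (11 bits): 01000010111.
Split 5+6: 01000 | 010111.
Byte 1: 11001000 = 0xC8.
Byte 2: 10010111 = 0x97.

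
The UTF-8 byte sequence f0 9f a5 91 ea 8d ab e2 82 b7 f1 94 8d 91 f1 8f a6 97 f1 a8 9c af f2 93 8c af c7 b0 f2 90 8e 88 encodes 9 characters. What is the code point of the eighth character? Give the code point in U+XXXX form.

Offset 0: leading byte 0xF0 = 11110000 → 4-byte char #1 = F0 9F A5 91.
Offset 4: leading byte 0xEA = 11101010 → 3-byte char #2 = EA 8D AB.
Offset 7: leading byte 0xE2 = 11100010 → 3-byte char #3 = E2 82 B7.
Offset 10: leading byte 0xF1 = 11110001 → 4-byte char #4 = F1 94 8D 91.
Offset 14: leading byte 0xF1 = 11110001 → 4-byte char #5 = F1 8F A6 97.
Offset 18: leading byte 0xF1 = 11110001 → 4-byte char #6 = F1 A8 9C AF.
Offset 22: leading byte 0xF2 = 11110010 → 4-byte char #7 = F2 93 8C AF.
Offset 26: leading byte 0xC7 = 11000111 → 2-byte char #8 = C7 B0.
Leading byte 0xC7 = 11000111 matches 110xxxxx → 2-byte sequence.
Byte 1: 0xC7 = 11000111, payload 00111 (5 bits).
Byte 2: 0xB0 = 10110000 (10xxxxxx ✓), payload 110000.
Concatenate: 00111110000 = 0x1F0 (11 bits → U+01F0).

U+01F0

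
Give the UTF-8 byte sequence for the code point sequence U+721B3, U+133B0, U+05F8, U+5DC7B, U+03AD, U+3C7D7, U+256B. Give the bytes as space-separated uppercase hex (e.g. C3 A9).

U+721B3: 4-byte form → F1 B2 86 B3.
U+133B0: 4-byte form → F0 93 8E B0.
U+05F8: 2-byte form → D7 B8.
U+5DC7B: 4-byte form → F1 9D B1 BB.
U+03AD: 2-byte form → CE AD.
U+3C7D7: 4-byte form → F0 BC 9F 97.
U+256B: 3-byte form → E2 95 AB.
Concatenated (23 bytes): F1 B2 86 B3 F0 93 8E B0 D7 B8 F1 9D B1 BB CE AD F0 BC 9F 97 E2 95 AB.

F1 B2 86 B3 F0 93 8E B0 D7 B8 F1 9D B1 BB CE AD F0 BC 9F 97 E2 95 AB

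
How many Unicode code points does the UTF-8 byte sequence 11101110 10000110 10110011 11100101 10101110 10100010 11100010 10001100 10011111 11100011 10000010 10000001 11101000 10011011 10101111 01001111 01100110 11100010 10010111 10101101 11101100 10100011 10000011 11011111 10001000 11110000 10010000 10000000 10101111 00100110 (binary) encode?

12

Byte at offset 0: 0xEE = 11101110 → 3-byte char (#1). Advance 3.
Byte at offset 3: 0xE5 = 11100101 → 3-byte char (#2). Advance 3.
Byte at offset 6: 0xE2 = 11100010 → 3-byte char (#3). Advance 3.
Byte at offset 9: 0xE3 = 11100011 → 3-byte char (#4). Advance 3.
Byte at offset 12: 0xE8 = 11101000 → 3-byte char (#5). Advance 3.
Byte at offset 15: 0x4F = 01001111 → 1-byte char (#6). Advance 1.
Byte at offset 16: 0x66 = 01100110 → 1-byte char (#7). Advance 1.
Byte at offset 17: 0xE2 = 11100010 → 3-byte char (#8). Advance 3.
Byte at offset 20: 0xEC = 11101100 → 3-byte char (#9). Advance 3.
Byte at offset 23: 0xDF = 11011111 → 2-byte char (#10). Advance 2.
Byte at offset 25: 0xF0 = 11110000 → 4-byte char (#11). Advance 4.
Byte at offset 29: 0x26 = 00100110 → 1-byte char (#12). Advance 1.
Reached end at offset 30 after 12 code points.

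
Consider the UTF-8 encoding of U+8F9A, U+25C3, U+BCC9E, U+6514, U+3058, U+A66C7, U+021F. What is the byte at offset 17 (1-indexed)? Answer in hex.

1-indexed offset 17 is 0-indexed offset 16.
U+8F9A → 3-byte form E8 BE 9A at offsets 0–2.
U+25C3 → 3-byte form E2 97 83 at offsets 3–5.
U+BCC9E → 4-byte form F2 BC B2 9E at offsets 6–9.
U+6514 → 3-byte form E6 94 94 at offsets 10–12.
U+3058 → 3-byte form E3 81 98 at offsets 13–15.
U+A66C7 → 4-byte form F2 A6 9B 87 at offsets 16–19.
Offset 16 falls in char 6's range; it's byte 1 of F2 A6 9B 87 = 0xF2.

0xF2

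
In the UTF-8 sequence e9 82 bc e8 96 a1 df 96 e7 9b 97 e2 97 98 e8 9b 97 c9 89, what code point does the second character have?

U+85A1

Offset 0: leading byte 0xE9 = 11101001 → 3-byte char #1 = E9 82 BC.
Offset 3: leading byte 0xE8 = 11101000 → 3-byte char #2 = E8 96 A1.
Leading byte 0xE8 = 11101000 matches 1110xxxx → 3-byte sequence.
Byte 1: 0xE8 = 11101000, payload 1000 (4 bits).
Byte 2: 0x96 = 10010110 (10xxxxxx ✓), payload 010110.
Byte 3: 0xA1 = 10100001 (10xxxxxx ✓), payload 100001.
Concatenate: 1000010110100001 = 0x85A1 (16 bits → U+85A1).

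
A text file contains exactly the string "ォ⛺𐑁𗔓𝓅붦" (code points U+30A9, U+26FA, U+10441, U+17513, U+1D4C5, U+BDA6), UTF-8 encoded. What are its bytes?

E3 82 A9 E2 9B BA F0 90 91 81 F0 97 94 93 F0 9D 93 85 EB B6 A6

U+30A9: 3-byte form → E3 82 A9.
U+26FA: 3-byte form → E2 9B BA.
U+10441: 4-byte form → F0 90 91 81.
U+17513: 4-byte form → F0 97 94 93.
U+1D4C5: 4-byte form → F0 9D 93 85.
U+BDA6: 3-byte form → EB B6 A6.
Concatenated (21 bytes): E3 82 A9 E2 9B BA F0 90 91 81 F0 97 94 93 F0 9D 93 85 EB B6 A6.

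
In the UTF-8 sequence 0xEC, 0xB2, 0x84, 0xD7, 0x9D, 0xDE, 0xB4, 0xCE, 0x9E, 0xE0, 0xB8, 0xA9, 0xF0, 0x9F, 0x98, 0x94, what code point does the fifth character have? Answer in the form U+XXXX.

Offset 0: leading byte 0xEC = 11101100 → 3-byte char #1 = EC B2 84.
Offset 3: leading byte 0xD7 = 11010111 → 2-byte char #2 = D7 9D.
Offset 5: leading byte 0xDE = 11011110 → 2-byte char #3 = DE B4.
Offset 7: leading byte 0xCE = 11001110 → 2-byte char #4 = CE 9E.
Offset 9: leading byte 0xE0 = 11100000 → 3-byte char #5 = E0 B8 A9.
Leading byte 0xE0 = 11100000 matches 1110xxxx → 3-byte sequence.
Byte 1: 0xE0 = 11100000, payload 0000 (4 bits).
Byte 2: 0xB8 = 10111000 (10xxxxxx ✓), payload 111000.
Byte 3: 0xA9 = 10101001 (10xxxxxx ✓), payload 101001.
Concatenate: 0000111000101001 = 0xE29 (16 bits → U+0E29).

U+0E29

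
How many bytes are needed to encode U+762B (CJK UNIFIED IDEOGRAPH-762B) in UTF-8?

U+762B = 0x762B. UTF-8 uses 1 byte below 0x80, 2 below 0x800, 3 below 0x10000, 4 up to 0x10FFFF. 0x762B is in U+0800–U+FFFF → 3 bytes.

3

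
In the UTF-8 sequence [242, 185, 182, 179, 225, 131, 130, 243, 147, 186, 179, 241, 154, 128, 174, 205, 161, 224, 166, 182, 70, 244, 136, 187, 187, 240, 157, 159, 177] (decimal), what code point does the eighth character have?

U+108EFB

Offset 0: leading byte 0xF2 = 11110010 → 4-byte char #1 = F2 B9 B6 B3.
Offset 4: leading byte 0xE1 = 11100001 → 3-byte char #2 = E1 83 82.
Offset 7: leading byte 0xF3 = 11110011 → 4-byte char #3 = F3 93 BA B3.
Offset 11: leading byte 0xF1 = 11110001 → 4-byte char #4 = F1 9A 80 AE.
Offset 15: leading byte 0xCD = 11001101 → 2-byte char #5 = CD A1.
Offset 17: leading byte 0xE0 = 11100000 → 3-byte char #6 = E0 A6 B6.
Offset 20: leading byte 0x46 = 01000110 → 1-byte char #7 = 46.
Offset 21: leading byte 0xF4 = 11110100 → 4-byte char #8 = F4 88 BB BB.
Leading byte 0xF4 = 11110100 matches 11110xxx → 4-byte sequence.
Byte 1: 0xF4 = 11110100, payload 100 (3 bits).
Byte 2: 0x88 = 10001000 (10xxxxxx ✓), payload 001000.
Byte 3: 0xBB = 10111011 (10xxxxxx ✓), payload 111011.
Byte 4: 0xBB = 10111011 (10xxxxxx ✓), payload 111011.
Concatenate: 100001000111011111011 = 0x108EFB (21 bits → U+108EFB).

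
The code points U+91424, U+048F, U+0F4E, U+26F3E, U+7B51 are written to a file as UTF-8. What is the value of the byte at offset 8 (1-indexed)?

1-indexed offset 8 is 0-indexed offset 7.
U+91424 → 4-byte form F2 91 90 A4 at offsets 0–3.
U+048F → 2-byte form D2 8F at offsets 4–5.
U+0F4E → 3-byte form E0 BD 8E at offsets 6–8.
Offset 7 falls in char 3's range; it's byte 2 of E0 BD 8E = 0xBD.

0xBD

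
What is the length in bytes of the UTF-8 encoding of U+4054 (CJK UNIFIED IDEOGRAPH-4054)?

U+4054 = 0x4054. UTF-8 uses 1 byte below 0x80, 2 below 0x800, 3 below 0x10000, 4 up to 0x10FFFF. 0x4054 is in U+0800–U+FFFF → 3 bytes.

3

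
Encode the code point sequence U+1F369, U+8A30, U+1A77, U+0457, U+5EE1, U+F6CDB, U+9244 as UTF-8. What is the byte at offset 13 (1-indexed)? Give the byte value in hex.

0xE5

1-indexed offset 13 is 0-indexed offset 12.
U+1F369 → 4-byte form F0 9F 8D A9 at offsets 0–3.
U+8A30 → 3-byte form E8 A8 B0 at offsets 4–6.
U+1A77 → 3-byte form E1 A9 B7 at offsets 7–9.
U+0457 → 2-byte form D1 97 at offsets 10–11.
U+5EE1 → 3-byte form E5 BB A1 at offsets 12–14.
Offset 12 falls in char 5's range; it's byte 1 of E5 BB A1 = 0xE5.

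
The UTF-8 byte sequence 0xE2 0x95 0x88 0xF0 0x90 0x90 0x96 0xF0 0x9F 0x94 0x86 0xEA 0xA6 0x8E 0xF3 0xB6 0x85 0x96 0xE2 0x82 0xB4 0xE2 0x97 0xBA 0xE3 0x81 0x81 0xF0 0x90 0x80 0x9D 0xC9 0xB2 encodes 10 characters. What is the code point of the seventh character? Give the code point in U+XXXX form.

Offset 0: leading byte 0xE2 = 11100010 → 3-byte char #1 = E2 95 88.
Offset 3: leading byte 0xF0 = 11110000 → 4-byte char #2 = F0 90 90 96.
Offset 7: leading byte 0xF0 = 11110000 → 4-byte char #3 = F0 9F 94 86.
Offset 11: leading byte 0xEA = 11101010 → 3-byte char #4 = EA A6 8E.
Offset 14: leading byte 0xF3 = 11110011 → 4-byte char #5 = F3 B6 85 96.
Offset 18: leading byte 0xE2 = 11100010 → 3-byte char #6 = E2 82 B4.
Offset 21: leading byte 0xE2 = 11100010 → 3-byte char #7 = E2 97 BA.
Leading byte 0xE2 = 11100010 matches 1110xxxx → 3-byte sequence.
Byte 1: 0xE2 = 11100010, payload 0010 (4 bits).
Byte 2: 0x97 = 10010111 (10xxxxxx ✓), payload 010111.
Byte 3: 0xBA = 10111010 (10xxxxxx ✓), payload 111010.
Concatenate: 0010010111111010 = 0x25FA (16 bits → U+25FA).

U+25FA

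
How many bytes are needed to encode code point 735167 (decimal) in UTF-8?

U+B37BF = 0xB37BF. UTF-8 uses 1 byte below 0x80, 2 below 0x800, 3 below 0x10000, 4 up to 0x10FFFF. 0xB37BF is in U+10000–U+10FFFF → 4 bytes.

4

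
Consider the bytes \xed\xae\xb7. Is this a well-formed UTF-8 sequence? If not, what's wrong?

invalid (encodes a surrogate (U+D800–U+DFFF))

Structurally a 3-byte sequence; payload = 0xDBB7.
But 0xDBB7 is in U+D800–U+DFFF, the surrogate range. Surrogates are not Unicode scalar values and are forbidden in UTF-8.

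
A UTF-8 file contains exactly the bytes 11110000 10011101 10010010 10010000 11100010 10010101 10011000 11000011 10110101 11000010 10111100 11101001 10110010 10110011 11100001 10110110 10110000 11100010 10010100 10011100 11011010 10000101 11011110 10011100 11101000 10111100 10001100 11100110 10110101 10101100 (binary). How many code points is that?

Byte at offset 0: 0xF0 = 11110000 → 4-byte char (#1). Advance 4.
Byte at offset 4: 0xE2 = 11100010 → 3-byte char (#2). Advance 3.
Byte at offset 7: 0xC3 = 11000011 → 2-byte char (#3). Advance 2.
Byte at offset 9: 0xC2 = 11000010 → 2-byte char (#4). Advance 2.
Byte at offset 11: 0xE9 = 11101001 → 3-byte char (#5). Advance 3.
Byte at offset 14: 0xE1 = 11100001 → 3-byte char (#6). Advance 3.
Byte at offset 17: 0xE2 = 11100010 → 3-byte char (#7). Advance 3.
Byte at offset 20: 0xDA = 11011010 → 2-byte char (#8). Advance 2.
Byte at offset 22: 0xDE = 11011110 → 2-byte char (#9). Advance 2.
Byte at offset 24: 0xE8 = 11101000 → 3-byte char (#10). Advance 3.
Byte at offset 27: 0xE6 = 11100110 → 3-byte char (#11). Advance 3.
Reached end at offset 30 after 11 code points.

11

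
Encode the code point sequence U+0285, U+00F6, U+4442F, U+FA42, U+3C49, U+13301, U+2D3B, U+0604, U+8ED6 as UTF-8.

CA 85 C3 B6 F1 84 90 AF EF A9 82 E3 B1 89 F0 93 8C 81 E2 B4 BB D8 84 E8 BB 96

U+0285: 2-byte form → CA 85.
U+00F6: 2-byte form → C3 B6.
U+4442F: 4-byte form → F1 84 90 AF.
U+FA42: 3-byte form → EF A9 82.
U+3C49: 3-byte form → E3 B1 89.
U+13301: 4-byte form → F0 93 8C 81.
U+2D3B: 3-byte form → E2 B4 BB.
U+0604: 2-byte form → D8 84.
U+8ED6: 3-byte form → E8 BB 96.
Concatenated (26 bytes): CA 85 C3 B6 F1 84 90 AF EF A9 82 E3 B1 89 F0 93 8C 81 E2 B4 BB D8 84 E8 BB 96.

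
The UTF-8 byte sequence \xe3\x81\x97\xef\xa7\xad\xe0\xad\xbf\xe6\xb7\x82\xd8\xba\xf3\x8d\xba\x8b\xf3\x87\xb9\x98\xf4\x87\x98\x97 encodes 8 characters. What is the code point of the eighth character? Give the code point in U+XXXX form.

Offset 0: leading byte 0xE3 = 11100011 → 3-byte char #1 = E3 81 97.
Offset 3: leading byte 0xEF = 11101111 → 3-byte char #2 = EF A7 AD.
Offset 6: leading byte 0xE0 = 11100000 → 3-byte char #3 = E0 AD BF.
Offset 9: leading byte 0xE6 = 11100110 → 3-byte char #4 = E6 B7 82.
Offset 12: leading byte 0xD8 = 11011000 → 2-byte char #5 = D8 BA.
Offset 14: leading byte 0xF3 = 11110011 → 4-byte char #6 = F3 8D BA 8B.
Offset 18: leading byte 0xF3 = 11110011 → 4-byte char #7 = F3 87 B9 98.
Offset 22: leading byte 0xF4 = 11110100 → 4-byte char #8 = F4 87 98 97.
Leading byte 0xF4 = 11110100 matches 11110xxx → 4-byte sequence.
Byte 1: 0xF4 = 11110100, payload 100 (3 bits).
Byte 2: 0x87 = 10000111 (10xxxxxx ✓), payload 000111.
Byte 3: 0x98 = 10011000 (10xxxxxx ✓), payload 011000.
Byte 4: 0x97 = 10010111 (10xxxxxx ✓), payload 010111.
Concatenate: 100000111011000010111 = 0x107617 (21 bits → U+107617).

U+107617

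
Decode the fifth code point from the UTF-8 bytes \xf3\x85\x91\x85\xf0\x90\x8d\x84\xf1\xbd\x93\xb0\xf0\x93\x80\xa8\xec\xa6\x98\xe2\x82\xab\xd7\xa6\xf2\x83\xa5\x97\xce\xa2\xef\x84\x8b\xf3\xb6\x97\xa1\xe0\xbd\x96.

Offset 0: leading byte 0xF3 = 11110011 → 4-byte char #1 = F3 85 91 85.
Offset 4: leading byte 0xF0 = 11110000 → 4-byte char #2 = F0 90 8D 84.
Offset 8: leading byte 0xF1 = 11110001 → 4-byte char #3 = F1 BD 93 B0.
Offset 12: leading byte 0xF0 = 11110000 → 4-byte char #4 = F0 93 80 A8.
Offset 16: leading byte 0xEC = 11101100 → 3-byte char #5 = EC A6 98.
Leading byte 0xEC = 11101100 matches 1110xxxx → 3-byte sequence.
Byte 1: 0xEC = 11101100, payload 1100 (4 bits).
Byte 2: 0xA6 = 10100110 (10xxxxxx ✓), payload 100110.
Byte 3: 0x98 = 10011000 (10xxxxxx ✓), payload 011000.
Concatenate: 1100100110011000 = 0xC998 (16 bits → U+C998).

U+C998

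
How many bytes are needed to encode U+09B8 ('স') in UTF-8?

3

U+09B8 = 0x9B8. UTF-8 uses 1 byte below 0x80, 2 below 0x800, 3 below 0x10000, 4 up to 0x10FFFF. 0x9B8 is in U+0800–U+FFFF → 3 bytes.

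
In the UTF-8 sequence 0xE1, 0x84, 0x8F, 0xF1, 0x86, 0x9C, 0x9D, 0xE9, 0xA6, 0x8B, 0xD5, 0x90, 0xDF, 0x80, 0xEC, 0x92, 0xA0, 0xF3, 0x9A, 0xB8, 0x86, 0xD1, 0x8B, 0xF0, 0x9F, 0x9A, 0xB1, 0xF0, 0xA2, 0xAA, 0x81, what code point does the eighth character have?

U+044B

Offset 0: leading byte 0xE1 = 11100001 → 3-byte char #1 = E1 84 8F.
Offset 3: leading byte 0xF1 = 11110001 → 4-byte char #2 = F1 86 9C 9D.
Offset 7: leading byte 0xE9 = 11101001 → 3-byte char #3 = E9 A6 8B.
Offset 10: leading byte 0xD5 = 11010101 → 2-byte char #4 = D5 90.
Offset 12: leading byte 0xDF = 11011111 → 2-byte char #5 = DF 80.
Offset 14: leading byte 0xEC = 11101100 → 3-byte char #6 = EC 92 A0.
Offset 17: leading byte 0xF3 = 11110011 → 4-byte char #7 = F3 9A B8 86.
Offset 21: leading byte 0xD1 = 11010001 → 2-byte char #8 = D1 8B.
Leading byte 0xD1 = 11010001 matches 110xxxxx → 2-byte sequence.
Byte 1: 0xD1 = 11010001, payload 10001 (5 bits).
Byte 2: 0x8B = 10001011 (10xxxxxx ✓), payload 001011.
Concatenate: 10001001011 = 0x44B (11 bits → U+044B).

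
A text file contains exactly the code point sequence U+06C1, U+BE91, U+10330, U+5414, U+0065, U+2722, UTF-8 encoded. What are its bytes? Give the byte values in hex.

U+06C1: 2-byte form → DB 81.
U+BE91: 3-byte form → EB BA 91.
U+10330: 4-byte form → F0 90 8C B0.
U+5414: 3-byte form → E5 90 94.
U+0065: 1-byte form → 65.
U+2722: 3-byte form → E2 9C A2.
Concatenated (16 bytes): DB 81 EB BA 91 F0 90 8C B0 E5 90 94 65 E2 9C A2.

DB 81 EB BA 91 F0 90 8C B0 E5 90 94 65 E2 9C A2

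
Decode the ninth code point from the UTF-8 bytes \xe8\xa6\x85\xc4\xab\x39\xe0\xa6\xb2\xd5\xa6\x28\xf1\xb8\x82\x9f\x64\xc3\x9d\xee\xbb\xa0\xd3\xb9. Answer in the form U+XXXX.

U+00DD

Offset 0: leading byte 0xE8 = 11101000 → 3-byte char #1 = E8 A6 85.
Offset 3: leading byte 0xC4 = 11000100 → 2-byte char #2 = C4 AB.
Offset 5: leading byte 0x39 = 00111001 → 1-byte char #3 = 39.
Offset 6: leading byte 0xE0 = 11100000 → 3-byte char #4 = E0 A6 B2.
Offset 9: leading byte 0xD5 = 11010101 → 2-byte char #5 = D5 A6.
Offset 11: leading byte 0x28 = 00101000 → 1-byte char #6 = 28.
Offset 12: leading byte 0xF1 = 11110001 → 4-byte char #7 = F1 B8 82 9F.
Offset 16: leading byte 0x64 = 01100100 → 1-byte char #8 = 64.
Offset 17: leading byte 0xC3 = 11000011 → 2-byte char #9 = C3 9D.
Leading byte 0xC3 = 11000011 matches 110xxxxx → 2-byte sequence.
Byte 1: 0xC3 = 11000011, payload 00011 (5 bits).
Byte 2: 0x9D = 10011101 (10xxxxxx ✓), payload 011101.
Concatenate: 00011011101 = 0xDD (11 bits → U+00DD).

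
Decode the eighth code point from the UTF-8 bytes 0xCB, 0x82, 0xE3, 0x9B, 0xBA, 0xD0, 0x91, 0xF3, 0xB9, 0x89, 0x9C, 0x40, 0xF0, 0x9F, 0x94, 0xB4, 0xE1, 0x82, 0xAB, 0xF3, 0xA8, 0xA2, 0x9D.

Offset 0: leading byte 0xCB = 11001011 → 2-byte char #1 = CB 82.
Offset 2: leading byte 0xE3 = 11100011 → 3-byte char #2 = E3 9B BA.
Offset 5: leading byte 0xD0 = 11010000 → 2-byte char #3 = D0 91.
Offset 7: leading byte 0xF3 = 11110011 → 4-byte char #4 = F3 B9 89 9C.
Offset 11: leading byte 0x40 = 01000000 → 1-byte char #5 = 40.
Offset 12: leading byte 0xF0 = 11110000 → 4-byte char #6 = F0 9F 94 B4.
Offset 16: leading byte 0xE1 = 11100001 → 3-byte char #7 = E1 82 AB.
Offset 19: leading byte 0xF3 = 11110011 → 4-byte char #8 = F3 A8 A2 9D.
Leading byte 0xF3 = 11110011 matches 11110xxx → 4-byte sequence.
Byte 1: 0xF3 = 11110011, payload 011 (3 bits).
Byte 2: 0xA8 = 10101000 (10xxxxxx ✓), payload 101000.
Byte 3: 0xA2 = 10100010 (10xxxxxx ✓), payload 100010.
Byte 4: 0x9D = 10011101 (10xxxxxx ✓), payload 011101.
Concatenate: 011101000100010011101 = 0xE889D (21 bits → U+E889D).

U+E889D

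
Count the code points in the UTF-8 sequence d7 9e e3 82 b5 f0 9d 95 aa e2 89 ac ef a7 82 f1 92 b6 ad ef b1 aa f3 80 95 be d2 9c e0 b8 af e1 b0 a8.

Byte at offset 0: 0xD7 = 11010111 → 2-byte char (#1). Advance 2.
Byte at offset 2: 0xE3 = 11100011 → 3-byte char (#2). Advance 3.
Byte at offset 5: 0xF0 = 11110000 → 4-byte char (#3). Advance 4.
Byte at offset 9: 0xE2 = 11100010 → 3-byte char (#4). Advance 3.
Byte at offset 12: 0xEF = 11101111 → 3-byte char (#5). Advance 3.
Byte at offset 15: 0xF1 = 11110001 → 4-byte char (#6). Advance 4.
Byte at offset 19: 0xEF = 11101111 → 3-byte char (#7). Advance 3.
Byte at offset 22: 0xF3 = 11110011 → 4-byte char (#8). Advance 4.
Byte at offset 26: 0xD2 = 11010010 → 2-byte char (#9). Advance 2.
Byte at offset 28: 0xE0 = 11100000 → 3-byte char (#10). Advance 3.
Byte at offset 31: 0xE1 = 11100001 → 3-byte char (#11). Advance 3.
Reached end at offset 34 after 11 code points.

11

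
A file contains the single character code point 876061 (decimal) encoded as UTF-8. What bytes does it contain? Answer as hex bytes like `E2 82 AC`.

F3 95 B8 9D

U+D5E1D = 0xD5E1D = 876061 decimal. In range U+10000–U+10FFFF → 4-byte form: 11110xxx 10xxxxxx 10xxxxxx 10xxxxxx.
Binary (21 bits): 011010101111000011101.
Split 3+6+6+6: 011 | 010101 | 111000 | 011101.
Byte 1: 11110011 = 0xF3.
Byte 2: 10010101 = 0x95.
Byte 3: 10111000 = 0xB8.
Byte 4: 10011101 = 0x9D.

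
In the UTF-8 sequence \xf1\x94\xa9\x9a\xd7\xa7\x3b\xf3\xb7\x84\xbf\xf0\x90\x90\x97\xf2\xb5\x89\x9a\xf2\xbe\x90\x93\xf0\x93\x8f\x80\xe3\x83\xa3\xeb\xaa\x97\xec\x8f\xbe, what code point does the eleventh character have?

U+C3FE

Offset 0: leading byte 0xF1 = 11110001 → 4-byte char #1 = F1 94 A9 9A.
Offset 4: leading byte 0xD7 = 11010111 → 2-byte char #2 = D7 A7.
Offset 6: leading byte 0x3B = 00111011 → 1-byte char #3 = 3B.
Offset 7: leading byte 0xF3 = 11110011 → 4-byte char #4 = F3 B7 84 BF.
Offset 11: leading byte 0xF0 = 11110000 → 4-byte char #5 = F0 90 90 97.
Offset 15: leading byte 0xF2 = 11110010 → 4-byte char #6 = F2 B5 89 9A.
Offset 19: leading byte 0xF2 = 11110010 → 4-byte char #7 = F2 BE 90 93.
Offset 23: leading byte 0xF0 = 11110000 → 4-byte char #8 = F0 93 8F 80.
Offset 27: leading byte 0xE3 = 11100011 → 3-byte char #9 = E3 83 A3.
Offset 30: leading byte 0xEB = 11101011 → 3-byte char #10 = EB AA 97.
Offset 33: leading byte 0xEC = 11101100 → 3-byte char #11 = EC 8F BE.
Leading byte 0xEC = 11101100 matches 1110xxxx → 3-byte sequence.
Byte 1: 0xEC = 11101100, payload 1100 (4 bits).
Byte 2: 0x8F = 10001111 (10xxxxxx ✓), payload 001111.
Byte 3: 0xBE = 10111110 (10xxxxxx ✓), payload 111110.
Concatenate: 1100001111111110 = 0xC3FE (16 bits → U+C3FE).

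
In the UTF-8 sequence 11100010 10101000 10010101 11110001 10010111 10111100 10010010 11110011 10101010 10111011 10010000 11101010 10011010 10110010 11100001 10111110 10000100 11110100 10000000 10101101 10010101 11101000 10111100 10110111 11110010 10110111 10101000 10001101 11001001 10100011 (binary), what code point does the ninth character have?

Offset 0: leading byte 0xE2 = 11100010 → 3-byte char #1 = E2 A8 95.
Offset 3: leading byte 0xF1 = 11110001 → 4-byte char #2 = F1 97 BC 92.
Offset 7: leading byte 0xF3 = 11110011 → 4-byte char #3 = F3 AA BB 90.
Offset 11: leading byte 0xEA = 11101010 → 3-byte char #4 = EA 9A B2.
Offset 14: leading byte 0xE1 = 11100001 → 3-byte char #5 = E1 BE 84.
Offset 17: leading byte 0xF4 = 11110100 → 4-byte char #6 = F4 80 AD 95.
Offset 21: leading byte 0xE8 = 11101000 → 3-byte char #7 = E8 BC B7.
Offset 24: leading byte 0xF2 = 11110010 → 4-byte char #8 = F2 B7 A8 8D.
Offset 28: leading byte 0xC9 = 11001001 → 2-byte char #9 = C9 A3.
Leading byte 0xC9 = 11001001 matches 110xxxxx → 2-byte sequence.
Byte 1: 0xC9 = 11001001, payload 01001 (5 bits).
Byte 2: 0xA3 = 10100011 (10xxxxxx ✓), payload 100011.
Concatenate: 01001100011 = 0x263 (11 bits → U+0263).

U+0263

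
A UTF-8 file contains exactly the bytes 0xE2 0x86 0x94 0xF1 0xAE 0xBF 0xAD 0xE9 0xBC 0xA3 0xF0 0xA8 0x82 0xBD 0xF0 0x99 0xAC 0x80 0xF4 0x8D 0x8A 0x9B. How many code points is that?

6

Byte at offset 0: 0xE2 = 11100010 → 3-byte char (#1). Advance 3.
Byte at offset 3: 0xF1 = 11110001 → 4-byte char (#2). Advance 4.
Byte at offset 7: 0xE9 = 11101001 → 3-byte char (#3). Advance 3.
Byte at offset 10: 0xF0 = 11110000 → 4-byte char (#4). Advance 4.
Byte at offset 14: 0xF0 = 11110000 → 4-byte char (#5). Advance 4.
Byte at offset 18: 0xF4 = 11110100 → 4-byte char (#6). Advance 4.
Reached end at offset 22 after 6 code points.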